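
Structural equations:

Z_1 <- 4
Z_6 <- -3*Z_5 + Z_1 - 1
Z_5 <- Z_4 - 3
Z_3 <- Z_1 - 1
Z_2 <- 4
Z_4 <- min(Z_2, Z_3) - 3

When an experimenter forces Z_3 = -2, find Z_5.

-8

do(Z_3=-2) replaces the equation Z_3 <- Z_1 - 1 with the constant Z_3 = -2.
Z_4 = min(Z_2, Z_3) - 3  [with Z_2=4, Z_3=-2]  = -5
Z_5 = Z_4 - 3  [with Z_4=-5]  = -8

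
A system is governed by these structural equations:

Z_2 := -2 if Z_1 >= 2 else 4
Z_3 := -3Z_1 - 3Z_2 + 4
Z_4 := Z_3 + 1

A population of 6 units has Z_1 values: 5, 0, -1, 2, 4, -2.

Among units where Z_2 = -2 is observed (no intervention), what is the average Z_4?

E[Z_4|Z_2=-2] averages over only the 3 units with Z_2=-2 (Z_1 = 5, 2, 4): Z_4 = -4, 5, -1, mean 0.

0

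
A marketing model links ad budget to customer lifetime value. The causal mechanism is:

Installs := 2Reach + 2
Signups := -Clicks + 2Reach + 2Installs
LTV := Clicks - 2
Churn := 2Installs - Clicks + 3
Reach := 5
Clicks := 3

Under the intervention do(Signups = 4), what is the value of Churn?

24

Intervening sets Signups = 4 and removes its equation (Signups := -Clicks + 2Reach + 2Installs).
No directed path runs from Signups to Churn, so Churn keeps its natural value.
Installs = 2Reach + 2  [with Reach=5]  = 12
Churn = 2Installs - Clicks + 3  [with Installs=12, Clicks=3]  = 24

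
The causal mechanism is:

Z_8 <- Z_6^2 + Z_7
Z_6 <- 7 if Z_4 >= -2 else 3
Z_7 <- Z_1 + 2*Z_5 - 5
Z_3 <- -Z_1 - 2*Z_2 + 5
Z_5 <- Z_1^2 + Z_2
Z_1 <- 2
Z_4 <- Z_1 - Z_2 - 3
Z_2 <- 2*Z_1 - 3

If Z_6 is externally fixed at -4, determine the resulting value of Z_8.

23

Intervening sets Z_6 = -4 and removes its equation (Z_6 <- 7 if Z_4 >= -2 else 3).
Z_2 = 2*Z_1 - 3  [with Z_1=2]  = 1
Z_5 = Z_1^2 + Z_2  [with Z_1=2, Z_2=1]  = 5
Z_7 = Z_1 + 2*Z_5 - 5  [with Z_1=2, Z_5=5]  = 7
Z_8 = Z_6^2 + Z_7  [with Z_6=-4, Z_7=7]  = 23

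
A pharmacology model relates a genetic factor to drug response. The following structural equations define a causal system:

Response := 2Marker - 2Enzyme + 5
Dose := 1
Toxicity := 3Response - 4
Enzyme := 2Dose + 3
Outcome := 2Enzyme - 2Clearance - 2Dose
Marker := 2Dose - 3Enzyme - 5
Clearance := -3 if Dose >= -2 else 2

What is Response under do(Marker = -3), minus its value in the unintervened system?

The intervention breaks the incoming arrows to Marker: Marker := 2Dose - 3Enzyme - 5 no longer applies, and Marker = -3.
Enzyme = 2Dose + 3  [with Dose=1]  = 5
Response = 2Marker - 2Enzyme + 5  [with Marker=-3, Enzyme=5]  = -11
Without intervention: Enzyme = 2Dose + 3  [with Dose=1]  = 5; Marker = 2Dose - 3Enzyme - 5  [with Dose=1, Enzyme=5]  = -18; Response = 2Marker - 2Enzyme + 5  [with Marker=-18, Enzyme=5]  = -41.
Change = -11 − (-41) = 30.

30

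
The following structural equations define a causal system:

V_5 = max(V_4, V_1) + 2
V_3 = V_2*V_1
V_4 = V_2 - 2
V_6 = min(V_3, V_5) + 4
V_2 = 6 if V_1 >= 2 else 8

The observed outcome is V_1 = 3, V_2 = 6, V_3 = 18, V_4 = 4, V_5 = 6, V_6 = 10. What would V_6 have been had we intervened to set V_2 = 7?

Under do(V_2=7), the mechanism V_2 = 6 if V_1 >= 2 else 8 is discarded; V_2 is fixed at 7.
V_3 = V_2*V_1  [with V_2=7, V_1=3]  = 21
V_4 = V_2 - 2  [with V_2=7]  = 5
V_5 = max(V_4, V_1) + 2  [with V_4=5, V_1=3]  = 7
V_6 = min(V_3, V_5) + 4  [with V_3=21, V_5=7]  = 11

11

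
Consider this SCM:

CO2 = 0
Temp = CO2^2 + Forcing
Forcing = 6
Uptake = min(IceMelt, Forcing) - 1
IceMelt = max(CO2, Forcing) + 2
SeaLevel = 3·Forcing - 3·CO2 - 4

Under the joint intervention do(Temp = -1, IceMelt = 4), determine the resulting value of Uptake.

3

Setting Temp = -1, IceMelt = 4 by intervention discards those variables' equations.
Uptake = min(IceMelt, Forcing) - 1  [with IceMelt=4, Forcing=6]  = 3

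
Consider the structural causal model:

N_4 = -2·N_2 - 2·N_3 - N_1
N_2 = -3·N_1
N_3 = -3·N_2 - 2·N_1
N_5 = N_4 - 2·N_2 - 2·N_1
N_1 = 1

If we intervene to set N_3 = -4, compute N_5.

17

do(N_3=-4) replaces the equation N_3 = -3·N_2 - 2·N_1 with the constant N_3 = -4.
N_2 = -3·N_1  [with N_1=1]  = -3
N_4 = -2·N_2 - 2·N_3 - N_1  [with N_2=-3, N_3=-4, N_1=1]  = 13
N_5 = N_4 - 2·N_2 - 2·N_1  [with N_4=13, N_2=-3, N_1=1]  = 17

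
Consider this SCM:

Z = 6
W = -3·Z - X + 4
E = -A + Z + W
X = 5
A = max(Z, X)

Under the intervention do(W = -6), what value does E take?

do(W=-6) replaces the equation W = -3·Z - X + 4 with the constant W = -6.
A = max(Z, X)  [with Z=6, X=5]  = 6
E = -A + Z + W  [with A=6, Z=6, W=-6]  = -6

-6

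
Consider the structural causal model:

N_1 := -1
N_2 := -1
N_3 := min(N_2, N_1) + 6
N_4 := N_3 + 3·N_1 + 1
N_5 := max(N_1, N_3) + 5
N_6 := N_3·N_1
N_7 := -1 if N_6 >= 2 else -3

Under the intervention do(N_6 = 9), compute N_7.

Intervening sets N_6 = 9 and removes its equation (N_6 := N_3·N_1).
N_7 = -1 if N_6 >= 2 else -3  [with N_6=9]  = -1

-1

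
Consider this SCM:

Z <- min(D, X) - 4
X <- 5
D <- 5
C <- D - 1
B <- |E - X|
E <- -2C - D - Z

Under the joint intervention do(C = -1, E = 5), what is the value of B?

0

Setting C = -1, E = 5 by intervention discards those variables' equations.
B = |E - X|  [with E=5, X=5]  = 0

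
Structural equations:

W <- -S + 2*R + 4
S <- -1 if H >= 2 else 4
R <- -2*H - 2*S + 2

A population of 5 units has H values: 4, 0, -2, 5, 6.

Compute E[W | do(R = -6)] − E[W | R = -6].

The intervention sets R=-6 in all 5 units regardless of H. Recomputing W per unit gives -7, -12, -12, -7, -7; average -9.
E[W|R=-6] averages over only the 2 units with R=-6 (H = 0, 5): W = -12, -7, mean -9.5.
Difference = -9 − (-9.5) = 0.5.

0.5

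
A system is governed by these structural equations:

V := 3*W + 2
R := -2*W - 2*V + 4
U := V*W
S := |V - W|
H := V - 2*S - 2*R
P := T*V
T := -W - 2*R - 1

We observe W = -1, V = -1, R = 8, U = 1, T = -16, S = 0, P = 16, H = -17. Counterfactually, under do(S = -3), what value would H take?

Intervening sets S = -3 and removes its equation (S := |V - W|).
V = 3*W + 2  [with W=-1]  = -1
R = -2*W - 2*V + 4  [with W=-1, V=-1]  = 8
H = V - 2*S - 2*R  [with V=-1, S=-3, R=8]  = -11

-11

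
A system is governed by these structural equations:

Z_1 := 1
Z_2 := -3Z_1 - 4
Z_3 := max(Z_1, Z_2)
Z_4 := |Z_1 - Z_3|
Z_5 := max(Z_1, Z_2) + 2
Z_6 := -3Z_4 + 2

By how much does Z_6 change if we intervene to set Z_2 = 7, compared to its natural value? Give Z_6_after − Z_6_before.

-18

Under do(Z_2=7), the mechanism Z_2 := -3Z_1 - 4 is discarded; Z_2 is fixed at 7.
Z_3 = max(Z_1, Z_2)  [with Z_1=1, Z_2=7]  = 7
Z_4 = |Z_1 - Z_3|  [with Z_1=1, Z_3=7]  = 6
Z_6 = -3Z_4 + 2  [with Z_4=6]  = -16
Without intervention: Z_2 = -3Z_1 - 4  [with Z_1=1]  = -7; Z_3 = max(Z_1, Z_2)  [with Z_1=1, Z_2=-7]  = 1; Z_4 = |Z_1 - Z_3|  [with Z_1=1, Z_3=1]  = 0; Z_6 = -3Z_4 + 2  [with Z_4=0]  = 2.
Change = -16 − 2 = -18.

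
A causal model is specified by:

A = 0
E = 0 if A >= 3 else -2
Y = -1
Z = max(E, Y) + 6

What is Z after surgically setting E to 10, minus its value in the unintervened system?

11

The intervention breaks the incoming arrows to E: E = 0 if A >= 3 else -2 no longer applies, and E = 10.
Z = max(E, Y) + 6  [with E=10, Y=-1]  = 16
Without intervention: E = 0 if A >= 3 else -2  [with A=0]  = -2; Z = max(E, Y) + 6  [with E=-2, Y=-1]  = 5.
Change = 16 − 5 = 11.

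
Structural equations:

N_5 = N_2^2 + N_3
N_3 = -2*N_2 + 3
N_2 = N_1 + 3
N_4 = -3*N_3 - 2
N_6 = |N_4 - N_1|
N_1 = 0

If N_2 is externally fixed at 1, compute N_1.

Under do(N_2=1), the mechanism N_2 = N_1 + 3 is discarded; N_2 is fixed at 1.
N_1 is not downstream of the intervention, so its value is determined by the original equations.

0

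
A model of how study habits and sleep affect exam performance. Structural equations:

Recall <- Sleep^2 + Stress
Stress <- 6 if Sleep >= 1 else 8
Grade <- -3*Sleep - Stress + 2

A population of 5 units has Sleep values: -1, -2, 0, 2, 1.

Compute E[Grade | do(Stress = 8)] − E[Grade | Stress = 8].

-3

Every unit gets Stress=8 under the intervention. Grade values become -3, 0, -6, -12, -9; E[Grade|do(Stress=8)] = -6.
Conditioning on Stress=8 selects the 3 unit(s) with Sleep ∈ {-1, -2, 0}. Their Grade values: -3, 0, -6. Mean = -3.
Difference = -6 − (-3) = -3.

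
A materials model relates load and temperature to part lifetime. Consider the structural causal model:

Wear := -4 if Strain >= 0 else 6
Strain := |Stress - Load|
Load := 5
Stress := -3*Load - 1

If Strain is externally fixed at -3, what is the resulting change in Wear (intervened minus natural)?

The intervention breaks the incoming arrows to Strain: Strain := |Stress - Load| no longer applies, and Strain = -3.
Wear = -4 if Strain >= 0 else 6  [with Strain=-3]  = 6
Without intervention: Stress = -3*Load - 1  [with Load=5]  = -16; Strain = |Stress - Load|  [with Stress=-16, Load=5]  = 21; Wear = -4 if Strain >= 0 else 6  [with Strain=21]  = -4.
Change = 6 − (-4) = 10.

10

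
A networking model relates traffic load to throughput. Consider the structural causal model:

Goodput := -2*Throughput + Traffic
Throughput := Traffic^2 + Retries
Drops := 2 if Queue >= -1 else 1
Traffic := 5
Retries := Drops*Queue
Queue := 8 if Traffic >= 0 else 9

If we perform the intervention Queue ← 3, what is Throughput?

do(Queue=3) replaces the equation Queue := 8 if Traffic >= 0 else 9 with the constant Queue = 3.
Drops = 2 if Queue >= -1 else 1  [with Queue=3]  = 2
Retries = Drops*Queue  [with Drops=2, Queue=3]  = 6
Throughput = Traffic^2 + Retries  [with Traffic=5, Retries=6]  = 31

31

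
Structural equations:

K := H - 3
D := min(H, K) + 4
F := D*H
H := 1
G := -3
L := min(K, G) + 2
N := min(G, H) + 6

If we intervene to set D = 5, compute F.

Under do(D=5), the mechanism D := min(H, K) + 4 is discarded; D is fixed at 5.
F = D*H  [with D=5, H=1]  = 5

5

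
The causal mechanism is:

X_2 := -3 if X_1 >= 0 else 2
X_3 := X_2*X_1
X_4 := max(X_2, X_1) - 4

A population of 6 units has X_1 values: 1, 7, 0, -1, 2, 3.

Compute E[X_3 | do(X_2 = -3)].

-6

Every unit gets X_2=-3 under the intervention. X_3 values become -3, -21, 0, 3, -6, -9; E[X_3|do(X_2=-3)] = -6.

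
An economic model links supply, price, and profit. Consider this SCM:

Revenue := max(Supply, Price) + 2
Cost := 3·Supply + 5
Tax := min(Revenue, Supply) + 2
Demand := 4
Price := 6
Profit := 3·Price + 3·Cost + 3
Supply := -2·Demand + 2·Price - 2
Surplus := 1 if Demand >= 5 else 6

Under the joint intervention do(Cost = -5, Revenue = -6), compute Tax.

The joint intervention fixes Cost = -5, Revenue = -6, removing each variable's own equation.
Supply = -2·Demand + 2·Price - 2  [with Demand=4, Price=6]  = 2
Tax = min(Revenue, Supply) + 2  [with Revenue=-6, Supply=2]  = -4

-4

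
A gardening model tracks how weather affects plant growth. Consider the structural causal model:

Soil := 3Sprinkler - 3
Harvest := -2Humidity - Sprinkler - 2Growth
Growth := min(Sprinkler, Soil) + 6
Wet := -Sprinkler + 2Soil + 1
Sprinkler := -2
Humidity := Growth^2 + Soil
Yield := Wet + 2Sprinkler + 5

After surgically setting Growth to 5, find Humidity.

Intervening sets Growth = 5 and removes its equation (Growth := min(Sprinkler, Soil) + 6).
Soil = 3Sprinkler - 3  [with Sprinkler=-2]  = -9
Humidity = Growth^2 + Soil  [with Growth=5, Soil=-9]  = 16

16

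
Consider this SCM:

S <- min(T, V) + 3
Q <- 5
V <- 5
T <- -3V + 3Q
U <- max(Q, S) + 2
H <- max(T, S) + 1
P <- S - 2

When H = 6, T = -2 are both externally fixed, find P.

-1

Setting H = 6, T = -2 by intervention discards those variables' equations.
S = min(T, V) + 3  [with T=-2, V=5]  = 1
P = S - 2  [with S=1]  = -1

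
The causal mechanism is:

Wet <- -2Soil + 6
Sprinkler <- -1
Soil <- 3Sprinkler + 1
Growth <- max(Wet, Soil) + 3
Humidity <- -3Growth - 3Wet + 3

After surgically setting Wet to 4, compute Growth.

The intervention breaks the incoming arrows to Wet: Wet <- -2Soil + 6 no longer applies, and Wet = 4.
Soil = 3Sprinkler + 1  [with Sprinkler=-1]  = -2
Growth = max(Wet, Soil) + 3  [with Wet=4, Soil=-2]  = 7

7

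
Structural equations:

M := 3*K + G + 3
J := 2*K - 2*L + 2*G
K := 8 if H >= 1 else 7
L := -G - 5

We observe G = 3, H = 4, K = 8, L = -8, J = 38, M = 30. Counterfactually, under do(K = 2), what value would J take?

do(K=2) replaces the equation K := 8 if H >= 1 else 7 with the constant K = 2.
L = -G - 5  [with G=3]  = -8
J = 2*K - 2*L + 2*G  [with K=2, L=-8, G=3]  = 26

26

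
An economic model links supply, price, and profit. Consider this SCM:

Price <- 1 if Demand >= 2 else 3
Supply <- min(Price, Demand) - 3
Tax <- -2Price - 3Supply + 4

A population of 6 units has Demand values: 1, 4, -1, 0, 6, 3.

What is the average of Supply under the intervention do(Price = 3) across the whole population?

Under do(Price=3), Price's equation is replaced by Price=3 for every unit. Per-unit Supply: -2, 0, -4, -3, 0, 0. Mean = -1.5.

-1.5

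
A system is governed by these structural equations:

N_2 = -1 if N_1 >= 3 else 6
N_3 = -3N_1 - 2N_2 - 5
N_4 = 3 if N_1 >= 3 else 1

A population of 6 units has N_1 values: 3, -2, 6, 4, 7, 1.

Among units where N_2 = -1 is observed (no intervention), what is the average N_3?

E[N_3|N_2=-1] averages over only the 4 units with N_2=-1 (N_1 = 3, 6, 4, 7): N_3 = -12, -21, -15, -24, mean -18.

-18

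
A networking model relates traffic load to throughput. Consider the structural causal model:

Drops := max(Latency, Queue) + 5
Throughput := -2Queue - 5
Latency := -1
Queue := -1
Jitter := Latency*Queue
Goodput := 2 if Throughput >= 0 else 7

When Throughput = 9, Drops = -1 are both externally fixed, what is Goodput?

2

The joint intervention fixes Throughput = 9, Drops = -1, removing each variable's own equation.
Goodput = 2 if Throughput >= 0 else 7  [with Throughput=9]  = 2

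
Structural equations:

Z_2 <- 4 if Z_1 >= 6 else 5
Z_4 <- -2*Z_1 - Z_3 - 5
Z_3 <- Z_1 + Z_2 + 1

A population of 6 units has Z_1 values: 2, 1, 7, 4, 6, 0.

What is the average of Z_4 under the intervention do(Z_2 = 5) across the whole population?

Under do(Z_2=5), Z_2's equation is replaced by Z_2=5 for every unit. Per-unit Z_4: -17, -14, -32, -23, -29, -11. Mean = -21.

-21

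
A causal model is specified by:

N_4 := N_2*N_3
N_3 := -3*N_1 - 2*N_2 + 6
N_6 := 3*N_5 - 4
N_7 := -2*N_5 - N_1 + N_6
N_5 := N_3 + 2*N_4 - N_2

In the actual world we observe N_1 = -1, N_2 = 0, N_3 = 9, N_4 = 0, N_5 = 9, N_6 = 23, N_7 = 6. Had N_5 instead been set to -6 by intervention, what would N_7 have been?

-9

Under do(N_5=-6), the mechanism N_5 := N_3 + 2*N_4 - N_2 is discarded; N_5 is fixed at -6.
N_6 = 3*N_5 - 4  [with N_5=-6]  = -22
N_7 = -2*N_5 - N_1 + N_6  [with N_5=-6, N_1=-1, N_6=-22]  = -9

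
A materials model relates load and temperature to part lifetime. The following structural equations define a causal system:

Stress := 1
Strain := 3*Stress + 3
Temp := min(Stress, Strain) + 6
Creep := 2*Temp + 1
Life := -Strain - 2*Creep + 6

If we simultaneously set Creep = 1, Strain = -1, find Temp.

5

Setting Creep = 1, Strain = -1 by intervention discards those variables' equations.
Temp = min(Stress, Strain) + 6  [with Stress=1, Strain=-1]  = 5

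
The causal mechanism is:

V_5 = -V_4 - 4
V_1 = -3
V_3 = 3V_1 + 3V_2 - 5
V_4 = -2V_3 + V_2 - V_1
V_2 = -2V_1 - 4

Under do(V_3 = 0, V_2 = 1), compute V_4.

The joint intervention fixes V_3 = 0, V_2 = 1, removing each variable's own equation.
V_4 = -2V_3 + V_2 - V_1  [with V_3=0, V_2=1, V_1=-3]  = 4

4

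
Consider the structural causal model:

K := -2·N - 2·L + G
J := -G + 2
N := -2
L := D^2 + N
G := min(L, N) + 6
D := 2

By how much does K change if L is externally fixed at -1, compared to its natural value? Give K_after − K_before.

do(L=-1) replaces the equation L := D^2 + N with the constant L = -1.
G = min(L, N) + 6  [with L=-1, N=-2]  = 4
K = -2·N - 2·L + G  [with N=-2, L=-1, G=4]  = 10
Without intervention: L = D^2 + N  [with D=2, N=-2]  = 2; G = min(L, N) + 6  [with L=2, N=-2]  = 4; K = -2·N - 2·L + G  [with N=-2, L=2, G=4]  = 4.
Change = 10 − 4 = 6.

6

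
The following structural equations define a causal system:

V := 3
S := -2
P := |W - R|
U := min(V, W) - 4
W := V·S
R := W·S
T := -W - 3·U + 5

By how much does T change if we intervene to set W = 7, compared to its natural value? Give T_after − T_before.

-40

The intervention breaks the incoming arrows to W: W := V·S no longer applies, and W = 7.
U = min(V, W) - 4  [with V=3, W=7]  = -1
T = -W - 3·U + 5  [with W=7, U=-1]  = 1
Without intervention: W = V·S  [with V=3, S=-2]  = -6; U = min(V, W) - 4  [with V=3, W=-6]  = -10; T = -W - 3·U + 5  [with W=-6, U=-10]  = 41.
Change = 1 − 41 = -40.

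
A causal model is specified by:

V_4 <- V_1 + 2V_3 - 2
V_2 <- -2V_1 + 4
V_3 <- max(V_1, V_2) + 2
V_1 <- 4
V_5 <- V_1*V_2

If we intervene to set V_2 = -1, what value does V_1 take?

4

Under do(V_2=-1), the mechanism V_2 <- -2V_1 + 4 is discarded; V_2 is fixed at -1.
V_1 is not downstream of the intervention, so its value is determined by the original equations.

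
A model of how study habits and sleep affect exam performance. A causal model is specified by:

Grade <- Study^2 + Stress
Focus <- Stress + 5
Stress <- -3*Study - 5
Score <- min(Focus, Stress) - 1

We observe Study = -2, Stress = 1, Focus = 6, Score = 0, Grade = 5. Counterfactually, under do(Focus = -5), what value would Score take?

-6

The intervention breaks the incoming arrows to Focus: Focus <- Stress + 5 no longer applies, and Focus = -5.
Stress = -3*Study - 5  [with Study=-2]  = 1
Score = min(Focus, Stress) - 1  [with Focus=-5, Stress=1]  = -6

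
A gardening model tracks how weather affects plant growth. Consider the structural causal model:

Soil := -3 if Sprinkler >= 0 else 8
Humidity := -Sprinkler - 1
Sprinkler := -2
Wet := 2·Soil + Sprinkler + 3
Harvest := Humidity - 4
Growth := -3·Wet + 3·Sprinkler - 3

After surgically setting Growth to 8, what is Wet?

Under do(Growth=8), the mechanism Growth := -3·Wet + 3·Sprinkler - 3 is discarded; Growth is fixed at 8.
Since Wet is not a descendant of the intervened variable, it is unaffected.
Soil = -3 if Sprinkler >= 0 else 8  [with Sprinkler=-2]  = 8
Wet = 2·Soil + Sprinkler + 3  [with Soil=8, Sprinkler=-2]  = 17

17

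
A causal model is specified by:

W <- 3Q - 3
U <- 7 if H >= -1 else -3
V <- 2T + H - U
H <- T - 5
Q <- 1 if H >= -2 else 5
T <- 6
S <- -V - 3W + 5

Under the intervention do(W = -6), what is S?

Intervening sets W = -6 and removes its equation (W <- 3Q - 3).
H = T - 5  [with T=6]  = 1
U = 7 if H >= -1 else -3  [with H=1]  = 7
V = 2T + H - U  [with T=6, H=1, U=7]  = 6
S = -V - 3W + 5  [with V=6, W=-6]  = 17

17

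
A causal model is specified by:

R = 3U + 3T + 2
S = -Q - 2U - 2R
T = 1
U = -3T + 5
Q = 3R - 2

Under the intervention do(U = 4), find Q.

Under do(U=4), the mechanism U = -3T + 5 is discarded; U is fixed at 4.
R = 3U + 3T + 2  [with U=4, T=1]  = 17
Q = 3R - 2  [with R=17]  = 49

49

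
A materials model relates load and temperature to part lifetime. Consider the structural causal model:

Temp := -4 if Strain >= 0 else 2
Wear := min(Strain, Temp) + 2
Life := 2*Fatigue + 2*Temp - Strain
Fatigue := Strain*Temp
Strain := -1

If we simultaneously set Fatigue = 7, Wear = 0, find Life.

19

The joint intervention fixes Fatigue = 7, Wear = 0, removing each variable's own equation.
Temp = -4 if Strain >= 0 else 2  [with Strain=-1]  = 2
Life = 2*Fatigue + 2*Temp - Strain  [with Fatigue=7, Temp=2, Strain=-1]  = 19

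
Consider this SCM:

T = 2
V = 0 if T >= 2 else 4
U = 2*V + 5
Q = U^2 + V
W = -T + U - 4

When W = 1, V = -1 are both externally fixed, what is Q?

Setting W = 1, V = -1 by intervention discards those variables' equations.
U = 2*V + 5  [with V=-1]  = 3
Q = U^2 + V  [with U=3, V=-1]  = 8

8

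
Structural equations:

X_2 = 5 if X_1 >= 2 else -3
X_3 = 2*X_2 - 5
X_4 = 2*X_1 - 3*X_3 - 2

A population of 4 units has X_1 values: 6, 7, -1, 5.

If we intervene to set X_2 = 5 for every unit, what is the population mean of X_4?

do(X_2=5) breaks X_2's dependence on X_1. With X_2=5 fixed, X_4 across the units is -5, -3, -19, -7, mean -8.5.

-8.5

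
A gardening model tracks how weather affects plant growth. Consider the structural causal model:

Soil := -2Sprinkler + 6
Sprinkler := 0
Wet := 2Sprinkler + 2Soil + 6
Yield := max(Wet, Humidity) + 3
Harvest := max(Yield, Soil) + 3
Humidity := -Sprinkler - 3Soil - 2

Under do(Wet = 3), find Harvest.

9

The intervention breaks the incoming arrows to Wet: Wet := 2Sprinkler + 2Soil + 6 no longer applies, and Wet = 3.
Soil = -2Sprinkler + 6  [with Sprinkler=0]  = 6
Humidity = -Sprinkler - 3Soil - 2  [with Sprinkler=0, Soil=6]  = -20
Yield = max(Wet, Humidity) + 3  [with Wet=3, Humidity=-20]  = 6
Harvest = max(Yield, Soil) + 3  [with Yield=6, Soil=6]  = 9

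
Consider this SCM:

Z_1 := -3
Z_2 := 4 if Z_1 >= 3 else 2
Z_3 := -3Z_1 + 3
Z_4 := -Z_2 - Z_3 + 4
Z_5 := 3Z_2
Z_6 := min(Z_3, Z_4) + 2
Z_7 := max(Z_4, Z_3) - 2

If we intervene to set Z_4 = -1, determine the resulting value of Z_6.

Under do(Z_4=-1), the mechanism Z_4 := -Z_2 - Z_3 + 4 is discarded; Z_4 is fixed at -1.
Z_3 = -3Z_1 + 3  [with Z_1=-3]  = 12
Z_6 = min(Z_3, Z_4) + 2  [with Z_3=12, Z_4=-1]  = 1

1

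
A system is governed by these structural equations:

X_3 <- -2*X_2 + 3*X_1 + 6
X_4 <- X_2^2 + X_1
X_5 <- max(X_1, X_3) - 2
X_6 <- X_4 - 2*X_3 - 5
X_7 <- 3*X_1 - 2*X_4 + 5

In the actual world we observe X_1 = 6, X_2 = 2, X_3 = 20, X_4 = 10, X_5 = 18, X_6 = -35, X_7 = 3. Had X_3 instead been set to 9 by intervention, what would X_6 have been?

-13

The intervention breaks the incoming arrows to X_3: X_3 <- -2*X_2 + 3*X_1 + 6 no longer applies, and X_3 = 9.
X_4 = X_2^2 + X_1  [with X_2=2, X_1=6]  = 10
X_6 = X_4 - 2*X_3 - 5  [with X_4=10, X_3=9]  = -13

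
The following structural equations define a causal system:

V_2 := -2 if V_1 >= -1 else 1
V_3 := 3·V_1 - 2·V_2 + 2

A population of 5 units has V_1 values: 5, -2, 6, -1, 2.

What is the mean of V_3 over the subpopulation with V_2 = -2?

15

Observing V_2=-2 restricts to units where V_2's equation naturally yields -2: V_1 ∈ {5, 6, -1, 2}. In that subpopulation V_3 = 21, 24, 3, 12, mean 15.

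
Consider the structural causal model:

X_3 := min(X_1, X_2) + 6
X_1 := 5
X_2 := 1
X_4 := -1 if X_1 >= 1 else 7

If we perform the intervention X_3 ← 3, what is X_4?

-1

The intervention breaks the incoming arrows to X_3: X_3 := min(X_1, X_2) + 6 no longer applies, and X_3 = 3.
X_4 is not downstream of the intervention, so its value is determined by the original equations.
X_4 = -1 if X_1 >= 1 else 7  [with X_1=5]  = -1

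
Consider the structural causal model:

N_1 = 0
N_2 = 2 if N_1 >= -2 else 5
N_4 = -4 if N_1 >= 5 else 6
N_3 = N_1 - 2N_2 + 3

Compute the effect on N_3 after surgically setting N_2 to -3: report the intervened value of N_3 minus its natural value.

10

The intervention breaks the incoming arrows to N_2: N_2 = 2 if N_1 >= -2 else 5 no longer applies, and N_2 = -3.
N_3 = N_1 - 2N_2 + 3  [with N_1=0, N_2=-3]  = 9
Without intervention: N_2 = 2 if N_1 >= -2 else 5  [with N_1=0]  = 2; N_3 = N_1 - 2N_2 + 3  [with N_1=0, N_2=2]  = -1.
Change = 9 − (-1) = 10.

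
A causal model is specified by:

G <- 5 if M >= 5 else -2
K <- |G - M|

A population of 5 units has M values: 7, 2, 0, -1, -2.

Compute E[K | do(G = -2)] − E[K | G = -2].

1.45

Under do(G=-2), G's equation is replaced by G=-2 for every unit. Per-unit K: 9, 4, 2, 1, 0. Mean = 3.2.
Conditioning on G=-2 selects the 4 unit(s) with M ∈ {2, 0, -1, -2}. Their K values: 4, 2, 1, 0. Mean = 1.75.
Difference = 3.2 − 1.75 = 1.45.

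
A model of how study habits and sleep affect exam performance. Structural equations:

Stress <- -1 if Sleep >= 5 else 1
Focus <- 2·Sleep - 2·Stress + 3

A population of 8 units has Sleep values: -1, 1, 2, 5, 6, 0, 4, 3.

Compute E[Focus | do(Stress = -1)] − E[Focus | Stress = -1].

-6

Under do(Stress=-1), Stress's equation is replaced by Stress=-1 for every unit. Per-unit Focus: 3, 7, 9, 15, 17, 5, 13, 11. Mean = 10.
Observing Stress=-1 restricts to units where Stress's equation naturally yields -1: Sleep ∈ {5, 6}. In that subpopulation Focus = 15, 17, mean 16.
Difference = 10 − 16 = -6.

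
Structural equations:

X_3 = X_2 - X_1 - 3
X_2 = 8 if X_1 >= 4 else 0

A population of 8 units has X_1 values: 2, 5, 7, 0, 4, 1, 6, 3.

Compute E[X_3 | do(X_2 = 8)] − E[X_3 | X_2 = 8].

2

The intervention sets X_2=8 in all 8 units regardless of X_1. Recomputing X_3 per unit gives 3, 0, -2, 5, 1, 4, -1, 2; average 1.5.
E[X_3|X_2=8] averages over only the 4 units with X_2=8 (X_1 = 5, 7, 4, 6): X_3 = 0, -2, 1, -1, mean -0.5.
Difference = 1.5 − (-0.5) = 2.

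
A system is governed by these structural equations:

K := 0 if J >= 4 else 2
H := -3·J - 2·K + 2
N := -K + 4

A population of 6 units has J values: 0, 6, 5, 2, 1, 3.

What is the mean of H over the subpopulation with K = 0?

E[H|K=0] averages over only the 2 units with K=0 (J = 6, 5): H = -16, -13, mean -14.5.

-14.5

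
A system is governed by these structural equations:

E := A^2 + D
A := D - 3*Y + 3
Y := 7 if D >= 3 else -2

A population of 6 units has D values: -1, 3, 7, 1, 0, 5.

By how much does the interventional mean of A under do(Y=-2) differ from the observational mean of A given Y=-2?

2.5

do(Y=-2) breaks Y's dependence on D. With Y=-2 fixed, A across the units is 8, 12, 16, 10, 9, 14, mean 11.5.
Observing Y=-2 restricts to units where Y's equation naturally yields -2: D ∈ {-1, 1, 0}. In that subpopulation A = 8, 10, 9, mean 9.
Difference = 11.5 − 9 = 2.5.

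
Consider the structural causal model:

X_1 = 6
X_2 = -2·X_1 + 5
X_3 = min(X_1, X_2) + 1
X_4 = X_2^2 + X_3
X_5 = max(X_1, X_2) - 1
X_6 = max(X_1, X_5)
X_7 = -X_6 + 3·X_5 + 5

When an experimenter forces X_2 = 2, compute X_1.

6

Under do(X_2=2), the mechanism X_2 = -2·X_1 + 5 is discarded; X_2 is fixed at 2.
X_1 is not downstream of the intervention, so its value is determined by the original equations.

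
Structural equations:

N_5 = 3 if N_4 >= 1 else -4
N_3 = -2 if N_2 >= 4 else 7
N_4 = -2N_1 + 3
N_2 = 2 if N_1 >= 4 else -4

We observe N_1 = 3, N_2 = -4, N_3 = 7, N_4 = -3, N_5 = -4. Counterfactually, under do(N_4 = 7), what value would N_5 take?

3

Intervening sets N_4 = 7 and removes its equation (N_4 = -2N_1 + 3).
N_5 = 3 if N_4 >= 1 else -4  [with N_4=7]  = 3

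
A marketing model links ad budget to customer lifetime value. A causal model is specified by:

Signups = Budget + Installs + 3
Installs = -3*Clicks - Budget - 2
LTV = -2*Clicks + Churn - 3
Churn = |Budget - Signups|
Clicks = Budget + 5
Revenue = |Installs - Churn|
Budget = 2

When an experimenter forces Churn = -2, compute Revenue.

The intervention breaks the incoming arrows to Churn: Churn = |Budget - Signups| no longer applies, and Churn = -2.
Clicks = Budget + 5  [with Budget=2]  = 7
Installs = -3*Clicks - Budget - 2  [with Clicks=7, Budget=2]  = -25
Revenue = |Installs - Churn|  [with Installs=-25, Churn=-2]  = 23

23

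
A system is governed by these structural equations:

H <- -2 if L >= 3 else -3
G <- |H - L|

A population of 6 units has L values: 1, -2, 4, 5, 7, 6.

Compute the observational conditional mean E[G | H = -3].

E[G|H=-3] averages over only the 2 units with H=-3 (L = 1, -2): G = 4, 1, mean 2.5.

2.5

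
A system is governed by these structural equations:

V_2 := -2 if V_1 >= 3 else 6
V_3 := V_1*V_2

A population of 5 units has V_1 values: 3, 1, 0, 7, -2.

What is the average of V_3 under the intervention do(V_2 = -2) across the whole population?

Under do(V_2=-2), V_2's equation is replaced by V_2=-2 for every unit. Per-unit V_3: -6, -2, 0, -14, 4. Mean = -3.6.

-3.6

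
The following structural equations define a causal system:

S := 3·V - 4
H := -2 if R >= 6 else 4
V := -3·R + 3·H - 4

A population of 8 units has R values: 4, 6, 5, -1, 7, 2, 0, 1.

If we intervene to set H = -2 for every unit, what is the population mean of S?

-61

The intervention sets H=-2 in all 8 units regardless of R. Recomputing S per unit gives -70, -88, -79, -25, -97, -52, -34, -43; average -61.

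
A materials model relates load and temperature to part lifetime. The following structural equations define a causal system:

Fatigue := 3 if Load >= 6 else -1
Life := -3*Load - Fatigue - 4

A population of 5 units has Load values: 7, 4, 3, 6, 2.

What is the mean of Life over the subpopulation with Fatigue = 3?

Observing Fatigue=3 restricts to units where Fatigue's equation naturally yields 3: Load ∈ {7, 6}. In that subpopulation Life = -28, -25, mean -26.5.

-26.5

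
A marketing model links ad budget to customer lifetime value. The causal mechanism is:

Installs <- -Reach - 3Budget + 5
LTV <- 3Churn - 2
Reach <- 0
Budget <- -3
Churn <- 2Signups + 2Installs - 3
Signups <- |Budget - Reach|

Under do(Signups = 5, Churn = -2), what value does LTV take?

The joint intervention fixes Signups = 5, Churn = -2, removing each variable's own equation.
LTV = 3Churn - 2  [with Churn=-2]  = -8

-8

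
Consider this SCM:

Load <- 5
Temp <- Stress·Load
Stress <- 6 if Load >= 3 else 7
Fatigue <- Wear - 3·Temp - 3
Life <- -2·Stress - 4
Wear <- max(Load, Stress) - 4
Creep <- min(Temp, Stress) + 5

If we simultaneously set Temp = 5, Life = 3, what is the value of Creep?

10

The joint intervention fixes Temp = 5, Life = 3, removing each variable's own equation.
Stress = 6 if Load >= 3 else 7  [with Load=5]  = 6
Creep = min(Temp, Stress) + 5  [with Temp=5, Stress=6]  = 10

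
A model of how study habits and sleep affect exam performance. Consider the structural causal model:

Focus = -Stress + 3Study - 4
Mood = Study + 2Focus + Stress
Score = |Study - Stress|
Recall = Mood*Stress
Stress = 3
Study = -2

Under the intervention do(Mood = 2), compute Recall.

The intervention breaks the incoming arrows to Mood: Mood = Study + 2Focus + Stress no longer applies, and Mood = 2.
Recall = Mood*Stress  [with Mood=2, Stress=3]  = 6

6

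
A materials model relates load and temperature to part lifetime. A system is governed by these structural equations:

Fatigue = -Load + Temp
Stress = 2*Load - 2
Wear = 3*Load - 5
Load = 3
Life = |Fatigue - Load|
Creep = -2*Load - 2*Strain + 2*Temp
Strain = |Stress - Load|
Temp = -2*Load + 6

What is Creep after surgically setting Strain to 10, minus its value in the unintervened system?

-18

do(Strain=10) replaces the equation Strain = |Stress - Load| with the constant Strain = 10.
Temp = -2*Load + 6  [with Load=3]  = 0
Creep = -2*Load - 2*Strain + 2*Temp  [with Load=3, Strain=10, Temp=0]  = -26
Without intervention: Stress = 2*Load - 2  [with Load=3]  = 4; Strain = |Stress - Load|  [with Stress=4, Load=3]  = 1; Temp = -2*Load + 6  [with Load=3]  = 0; Creep = -2*Load - 2*Strain + 2*Temp  [with Load=3, Strain=1, Temp=0]  = -8.
Change = -26 − (-8) = -18.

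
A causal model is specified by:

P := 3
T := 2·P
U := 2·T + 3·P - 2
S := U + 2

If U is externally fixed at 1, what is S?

The intervention breaks the incoming arrows to U: U := 2·T + 3·P - 2 no longer applies, and U = 1.
S = U + 2  [with U=1]  = 3

3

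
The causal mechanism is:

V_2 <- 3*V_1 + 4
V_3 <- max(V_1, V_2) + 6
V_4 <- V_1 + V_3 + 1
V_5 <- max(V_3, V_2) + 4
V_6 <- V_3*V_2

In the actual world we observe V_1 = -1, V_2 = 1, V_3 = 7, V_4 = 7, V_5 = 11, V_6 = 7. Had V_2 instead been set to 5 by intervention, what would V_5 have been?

do(V_2=5) replaces the equation V_2 <- 3*V_1 + 4 with the constant V_2 = 5.
V_3 = max(V_1, V_2) + 6  [with V_1=-1, V_2=5]  = 11
V_5 = max(V_3, V_2) + 4  [with V_3=11, V_2=5]  = 15

15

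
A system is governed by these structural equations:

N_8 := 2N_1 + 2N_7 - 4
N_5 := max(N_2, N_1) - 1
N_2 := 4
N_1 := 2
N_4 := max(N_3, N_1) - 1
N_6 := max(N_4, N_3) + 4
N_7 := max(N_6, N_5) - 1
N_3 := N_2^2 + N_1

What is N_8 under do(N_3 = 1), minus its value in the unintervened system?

The intervention breaks the incoming arrows to N_3: N_3 := N_2^2 + N_1 no longer applies, and N_3 = 1.
N_4 = max(N_3, N_1) - 1  [with N_3=1, N_1=2]  = 1
N_5 = max(N_2, N_1) - 1  [with N_2=4, N_1=2]  = 3
N_6 = max(N_4, N_3) + 4  [with N_4=1, N_3=1]  = 5
N_7 = max(N_6, N_5) - 1  [with N_6=5, N_5=3]  = 4
N_8 = 2N_1 + 2N_7 - 4  [with N_1=2, N_7=4]  = 8
Without intervention: N_3 = N_2^2 + N_1  [with N_2=4, N_1=2]  = 18; N_4 = max(N_3, N_1) - 1  [with N_3=18, N_1=2]  = 17; N_5 = max(N_2, N_1) - 1  [with N_2=4, N_1=2]  = 3; N_6 = max(N_4, N_3) + 4  [with N_4=17, N_3=18]  = 22; N_7 = max(N_6, N_5) - 1  [with N_6=22, N_5=3]  = 21; N_8 = 2N_1 + 2N_7 - 4  [with N_1=2, N_7=21]  = 42.
Change = 8 − 42 = -34.

-34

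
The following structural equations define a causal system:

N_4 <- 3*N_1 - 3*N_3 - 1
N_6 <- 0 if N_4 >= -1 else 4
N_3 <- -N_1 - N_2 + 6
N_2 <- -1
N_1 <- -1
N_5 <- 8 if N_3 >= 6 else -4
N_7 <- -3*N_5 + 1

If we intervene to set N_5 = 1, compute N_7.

-2

Under do(N_5=1), the mechanism N_5 <- 8 if N_3 >= 6 else -4 is discarded; N_5 is fixed at 1.
N_7 = -3*N_5 + 1  [with N_5=1]  = -2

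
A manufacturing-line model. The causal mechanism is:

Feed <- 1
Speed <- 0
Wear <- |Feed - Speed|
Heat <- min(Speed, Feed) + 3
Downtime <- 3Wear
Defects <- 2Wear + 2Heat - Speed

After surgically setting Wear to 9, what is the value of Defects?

Intervening sets Wear = 9 and removes its equation (Wear <- |Feed - Speed|).
Heat = min(Speed, Feed) + 3  [with Speed=0, Feed=1]  = 3
Defects = 2Wear + 2Heat - Speed  [with Wear=9, Heat=3, Speed=0]  = 24

24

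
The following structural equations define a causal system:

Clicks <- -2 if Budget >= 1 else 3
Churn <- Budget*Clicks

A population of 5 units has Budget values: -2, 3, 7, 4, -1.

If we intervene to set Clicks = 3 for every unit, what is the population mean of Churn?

Under do(Clicks=3), Clicks's equation is replaced by Clicks=3 for every unit. Per-unit Churn: -6, 9, 21, 12, -3. Mean = 6.6.

6.6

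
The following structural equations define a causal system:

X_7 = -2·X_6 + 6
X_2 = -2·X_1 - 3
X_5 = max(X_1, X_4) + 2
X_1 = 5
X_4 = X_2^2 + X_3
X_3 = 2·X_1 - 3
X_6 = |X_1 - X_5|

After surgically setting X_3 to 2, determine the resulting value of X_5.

173

do(X_3=2) replaces the equation X_3 = 2·X_1 - 3 with the constant X_3 = 2.
X_2 = -2·X_1 - 3  [with X_1=5]  = -13
X_4 = X_2^2 + X_3  [with X_2=-13, X_3=2]  = 171
X_5 = max(X_1, X_4) + 2  [with X_1=5, X_4=171]  = 173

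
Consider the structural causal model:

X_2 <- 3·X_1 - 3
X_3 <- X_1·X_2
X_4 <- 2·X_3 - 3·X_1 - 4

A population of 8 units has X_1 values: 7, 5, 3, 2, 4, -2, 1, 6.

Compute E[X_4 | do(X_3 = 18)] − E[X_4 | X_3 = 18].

-8.25

do(X_3=18) breaks X_3's dependence on X_1. With X_3=18 fixed, X_4 across the units is 11, 17, 23, 26, 20, 38, 29, 14, mean 22.25.
Conditioning on X_3=18 selects the 2 unit(s) with X_1 ∈ {3, -2}. Their X_4 values: 23, 38. Mean = 30.5.
Difference = 22.25 − 30.5 = -8.25.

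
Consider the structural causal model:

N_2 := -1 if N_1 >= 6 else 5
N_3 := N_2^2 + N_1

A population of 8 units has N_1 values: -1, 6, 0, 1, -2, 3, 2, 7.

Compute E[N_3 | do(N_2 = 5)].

27

Under do(N_2=5), N_2's equation is replaced by N_2=5 for every unit. Per-unit N_3: 24, 31, 25, 26, 23, 28, 27, 32. Mean = 27.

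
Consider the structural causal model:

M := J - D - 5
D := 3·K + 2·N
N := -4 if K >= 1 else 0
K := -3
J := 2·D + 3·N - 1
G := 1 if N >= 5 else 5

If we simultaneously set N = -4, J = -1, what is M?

Setting N = -4, J = -1 by intervention discards those variables' equations.
D = 3·K + 2·N  [with K=-3, N=-4]  = -17
M = J - D - 5  [with J=-1, D=-17]  = 11

11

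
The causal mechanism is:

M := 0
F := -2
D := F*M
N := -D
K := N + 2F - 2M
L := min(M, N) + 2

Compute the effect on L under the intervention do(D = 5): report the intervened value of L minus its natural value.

The intervention breaks the incoming arrows to D: D := F*M no longer applies, and D = 5.
N = -D  [with D=5]  = -5
L = min(M, N) + 2  [with M=0, N=-5]  = -3
Without intervention: D = F*M  [with F=-2, M=0]  = 0; N = -D  [with D=0]  = 0; L = min(M, N) + 2  [with M=0, N=0]  = 2.
Change = -3 − 2 = -5.

-5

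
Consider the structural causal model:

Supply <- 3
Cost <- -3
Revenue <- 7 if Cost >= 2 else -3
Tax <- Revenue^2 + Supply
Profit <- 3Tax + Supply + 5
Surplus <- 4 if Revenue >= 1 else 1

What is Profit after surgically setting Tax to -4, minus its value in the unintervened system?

Intervening sets Tax = -4 and removes its equation (Tax <- Revenue^2 + Supply).
Profit = 3Tax + Supply + 5  [with Tax=-4, Supply=3]  = -4
Without intervention: Revenue = 7 if Cost >= 2 else -3  [with Cost=-3]  = -3; Tax = Revenue^2 + Supply  [with Revenue=-3, Supply=3]  = 12; Profit = 3Tax + Supply + 5  [with Tax=12, Supply=3]  = 44.
Change = -4 − 44 = -48.

-48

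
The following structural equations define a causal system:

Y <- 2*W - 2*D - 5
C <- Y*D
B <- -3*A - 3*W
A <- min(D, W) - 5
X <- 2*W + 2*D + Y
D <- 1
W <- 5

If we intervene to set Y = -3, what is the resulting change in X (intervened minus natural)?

Under do(Y=-3), the mechanism Y <- 2*W - 2*D - 5 is discarded; Y is fixed at -3.
X = 2*W + 2*D + Y  [with W=5, D=1, Y=-3]  = 9
Without intervention: Y = 2*W - 2*D - 5  [with W=5, D=1]  = 3; X = 2*W + 2*D + Y  [with W=5, D=1, Y=3]  = 15.
Change = 9 − 15 = -6.

-6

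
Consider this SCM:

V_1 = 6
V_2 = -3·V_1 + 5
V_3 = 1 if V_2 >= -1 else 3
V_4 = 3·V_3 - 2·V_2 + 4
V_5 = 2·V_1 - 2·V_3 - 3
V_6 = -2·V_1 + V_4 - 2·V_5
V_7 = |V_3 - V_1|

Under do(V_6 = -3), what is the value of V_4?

39

do(V_6=-3) replaces the equation V_6 = -2·V_1 + V_4 - 2·V_5 with the constant V_6 = -3.
No directed path runs from V_6 to V_4, so V_4 keeps its natural value.
V_2 = -3·V_1 + 5  [with V_1=6]  = -13
V_3 = 1 if V_2 >= -1 else 3  [with V_2=-13]  = 3
V_4 = 3·V_3 - 2·V_2 + 4  [with V_3=3, V_2=-13]  = 39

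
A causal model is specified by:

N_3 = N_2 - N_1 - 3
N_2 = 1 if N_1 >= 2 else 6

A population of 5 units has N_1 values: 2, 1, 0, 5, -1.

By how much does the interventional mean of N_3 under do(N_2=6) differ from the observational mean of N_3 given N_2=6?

do(N_2=6) breaks N_2's dependence on N_1. With N_2=6 fixed, N_3 across the units is 1, 2, 3, -2, 4, mean 1.6.
E[N_3|N_2=6] averages over only the 3 units with N_2=6 (N_1 = 1, 0, -1): N_3 = 2, 3, 4, mean 3.
Difference = 1.6 − 3 = -1.4.

-1.4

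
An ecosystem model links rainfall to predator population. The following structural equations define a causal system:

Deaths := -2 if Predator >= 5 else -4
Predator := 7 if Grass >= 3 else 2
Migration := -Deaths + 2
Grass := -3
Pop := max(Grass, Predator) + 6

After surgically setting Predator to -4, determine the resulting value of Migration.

Under do(Predator=-4), the mechanism Predator := 7 if Grass >= 3 else 2 is discarded; Predator is fixed at -4.
Deaths = -2 if Predator >= 5 else -4  [with Predator=-4]  = -4
Migration = -Deaths + 2  [with Deaths=-4]  = 6

6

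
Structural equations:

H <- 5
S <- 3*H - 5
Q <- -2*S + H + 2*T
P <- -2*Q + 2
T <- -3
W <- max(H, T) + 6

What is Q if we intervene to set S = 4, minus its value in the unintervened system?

The intervention breaks the incoming arrows to S: S <- 3*H - 5 no longer applies, and S = 4.
Q = -2*S + H + 2*T  [with S=4, H=5, T=-3]  = -9
Without intervention: S = 3*H - 5  [with H=5]  = 10; Q = -2*S + H + 2*T  [with S=10, H=5, T=-3]  = -21.
Change = -9 − (-21) = 12.

12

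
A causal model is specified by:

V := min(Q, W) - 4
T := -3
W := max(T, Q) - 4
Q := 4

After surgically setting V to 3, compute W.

Under do(V=3), the mechanism V := min(Q, W) - 4 is discarded; V is fixed at 3.
Since W is not a descendant of the intervened variable, it is unaffected.
W = max(T, Q) - 4  [with T=-3, Q=4]  = 0

0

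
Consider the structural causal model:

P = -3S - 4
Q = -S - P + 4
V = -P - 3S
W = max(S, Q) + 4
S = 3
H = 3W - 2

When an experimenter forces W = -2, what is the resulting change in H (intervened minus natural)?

-60

Under do(W=-2), the mechanism W = max(S, Q) + 4 is discarded; W is fixed at -2.
H = 3W - 2  [with W=-2]  = -8
Without intervention: P = -3S - 4  [with S=3]  = -13; Q = -S - P + 4  [with S=3, P=-13]  = 14; W = max(S, Q) + 4  [with S=3, Q=14]  = 18; H = 3W - 2  [with W=18]  = 52.
Change = -8 − 52 = -60.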